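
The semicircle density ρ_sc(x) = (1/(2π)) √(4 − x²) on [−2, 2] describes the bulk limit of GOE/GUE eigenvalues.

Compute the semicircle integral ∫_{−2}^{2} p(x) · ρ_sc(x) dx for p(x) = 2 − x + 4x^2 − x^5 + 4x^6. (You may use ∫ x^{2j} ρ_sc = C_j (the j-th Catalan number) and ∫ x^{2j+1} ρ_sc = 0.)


Write p(x) = Σ a_i x^i, split into monomials and integrate each against ρ_sc separately.
Using ∫ x^{2j} ρ_sc = C_j = (1/(j+1)) C(2j, j) (Catalan numbers) and ∫ x^{2j+1} ρ_sc = 0 (odd monomials vanish by symmetry):
  i = 0 (even): a_0 · C_{0} = 2 · 1 = 2
  i = 1 (odd): ∫ x^1 ρ_sc = 0 (vanishes)
  i = 2 (even): a_2 · C_{1} = 4 · 1 = 4
  i = 5 (odd): ∫ x^5 ρ_sc = 0 (vanishes)
  i = 6 (even): a_6 · C_{3} = 4 · 5 = 20

Summing the contributions: ∫_{−2}^{2} p(x) ρ_sc(x) dx = 2 + 4 + 20 = 26.


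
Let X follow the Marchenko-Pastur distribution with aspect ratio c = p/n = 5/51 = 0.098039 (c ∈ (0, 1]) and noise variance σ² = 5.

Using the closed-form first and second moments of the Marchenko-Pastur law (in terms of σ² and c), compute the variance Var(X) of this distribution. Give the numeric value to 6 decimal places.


Recall the MP moments m_1 = E[X] = σ² and m_2 = E[X²] = σ⁴ (1 + c).
m_1 = E[X] = σ² = 5, so m_1² = 25.
m_2 = E[X²] = σ⁴ (1 + c) = 25 · (1 + 0.098039) = 25 · 1.098039 = 27.450980.
(Note m_2 − m_1² simplifies to c · σ⁴ = 0.098039 · 25.)

Var(X) = m_2 − m_1² = 27.450980 − 25 = 2.450980.


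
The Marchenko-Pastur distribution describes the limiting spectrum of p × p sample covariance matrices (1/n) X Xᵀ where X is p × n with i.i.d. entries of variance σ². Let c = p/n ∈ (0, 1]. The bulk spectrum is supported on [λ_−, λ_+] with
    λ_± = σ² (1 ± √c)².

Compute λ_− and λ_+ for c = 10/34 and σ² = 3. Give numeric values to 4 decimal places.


c = 10/34 = 0.294118; √c = 0.542326.
λ_− = σ² (1 − √c)² = 3 · (1 − 0.542326)² = 3 · (0.457674)² = 0.628396.
λ_+ = σ² (1 + √c)² = 3 · (1 + 0.542326)² = 3 · (1.542326)² = 7.136310.

Rounded to 4 decimal places: λ_− ≈ 0.6284, λ_+ ≈ 7.1363.


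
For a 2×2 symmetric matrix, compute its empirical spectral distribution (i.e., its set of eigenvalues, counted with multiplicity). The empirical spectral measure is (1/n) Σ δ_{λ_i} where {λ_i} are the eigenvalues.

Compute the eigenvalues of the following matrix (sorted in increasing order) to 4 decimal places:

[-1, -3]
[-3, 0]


Since M is real symmetric, both eigenvalues are real; they are the roots of det(λI − M) = λ² − (tr M) λ + det M.
tr M = -1 + 0 = -1.
det M = (-1)·0 − (-3)² = 0 − 9 = -9.
Characteristic polynomial: λ² + λ − 9 = 0.
Discriminant Δ = (tr M)² − 4·det M = 1 − (-36) = 37; √Δ = 6.082763.
λ = (tr M ± √Δ)/2 = (-1 ± 6.082763)/2, giving (tr M − √Δ)/2 = -3.5414 and (tr M + √Δ)/2 = 2.5414.

Eigenvalues sorted in increasing order: [-3.5414, 2.5414].


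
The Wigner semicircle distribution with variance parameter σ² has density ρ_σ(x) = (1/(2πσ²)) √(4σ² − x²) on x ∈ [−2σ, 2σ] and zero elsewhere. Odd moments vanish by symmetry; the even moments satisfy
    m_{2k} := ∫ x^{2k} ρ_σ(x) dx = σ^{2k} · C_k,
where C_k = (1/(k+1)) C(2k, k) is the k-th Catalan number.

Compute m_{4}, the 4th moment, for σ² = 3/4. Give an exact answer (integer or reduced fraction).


By the scaled semicircle moment identity, m_{2k} = σ^{2k} · C_k with k = 2.
C_2 = (1/(k+1)) · C(2k, k) = (1/3) · C(4, 2) = (1/3) · 6 = 2.
σ^{2k} = (σ²)^k = (3/4)^2 = 9/16.

Therefore m_{4} = σ^{4} · C_2 = (9/16) · 2 = 9/8.


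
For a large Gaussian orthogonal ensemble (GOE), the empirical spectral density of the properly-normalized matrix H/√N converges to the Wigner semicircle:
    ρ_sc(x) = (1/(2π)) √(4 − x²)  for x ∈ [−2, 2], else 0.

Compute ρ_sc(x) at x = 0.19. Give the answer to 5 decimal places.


ρ_sc(x) = (1/(2π)) √(4 − x²). With x = 0.19:
  4 − x² = 4 − (0.19)² = 4 − 0.036100 = 3.963900.
  √(4 − x²) = 1.990955.
  1/(2π) = 0.159155.
  ρ_sc(0.19) = 0.159155 · 1.990955 = 0.316870.

Rounded to 5 decimal places: ρ_sc(0.19) ≈ 0.31687.


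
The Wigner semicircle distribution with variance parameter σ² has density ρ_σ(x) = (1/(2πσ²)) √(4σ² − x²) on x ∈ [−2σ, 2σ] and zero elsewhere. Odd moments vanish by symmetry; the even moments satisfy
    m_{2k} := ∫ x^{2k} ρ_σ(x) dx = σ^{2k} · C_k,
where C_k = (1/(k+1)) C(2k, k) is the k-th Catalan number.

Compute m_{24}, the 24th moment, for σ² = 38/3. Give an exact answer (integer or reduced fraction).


By the scaled semicircle moment identity, m_{2k} = σ^{2k} · C_k with k = 12.
C_12 = (1/(k+1)) · C(2k, k) = (1/13) · C(24, 12) = (1/13) · 2704156 = 208012.
σ^{2k} = (σ²)^k = (38/3)^12 = 9065737908494995456/531441.

Therefore m_{24} = σ^{24} · C_12 = (9065737908494995456/531441) · 208012 = 1885782273821860994793472/531441.


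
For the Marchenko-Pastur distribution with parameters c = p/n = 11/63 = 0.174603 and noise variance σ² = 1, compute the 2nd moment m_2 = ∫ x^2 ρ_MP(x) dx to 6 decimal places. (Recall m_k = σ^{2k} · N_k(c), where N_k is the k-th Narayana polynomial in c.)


E[X²] = σ⁴ (1 + c) (second MP moment). With σ² = 1 (so σ⁴ = 1) and c = 11/63 = 0.174603: E[X²] = 1 · (1 + 0.174603) = 1 · 1.174603.

So E[X^2] = 1.174603.


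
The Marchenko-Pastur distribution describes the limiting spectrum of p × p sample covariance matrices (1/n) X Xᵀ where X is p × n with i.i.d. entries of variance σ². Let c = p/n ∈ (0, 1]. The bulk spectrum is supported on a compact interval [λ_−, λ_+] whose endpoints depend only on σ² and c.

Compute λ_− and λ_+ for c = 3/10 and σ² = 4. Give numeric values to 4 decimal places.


c = 3/10 = 0.300000; √c = 0.547723.
λ_− = σ² (1 − √c)² = 4 · (1 − 0.547723)² = 4 · (0.452277)² = 0.818220.
λ_+ = σ² (1 + √c)² = 4 · (1 + 0.547723)² = 4 · (1.547723)² = 9.581780.

Rounded to 4 decimal places: λ_− ≈ 0.8182, λ_+ ≈ 9.5818.


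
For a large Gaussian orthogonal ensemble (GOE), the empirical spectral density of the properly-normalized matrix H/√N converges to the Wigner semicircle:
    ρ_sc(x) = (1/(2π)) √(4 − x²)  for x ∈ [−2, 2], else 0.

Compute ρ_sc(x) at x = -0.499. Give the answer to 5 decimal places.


ρ_sc(x) = (1/(2π)) √(4 − x²). With x = -0.499:
  4 − x² = 4 − (-0.499)² = 4 − 0.249001 = 3.750999.
  √(4 − x²) = 1.936750.
  1/(2π) = 0.159155.
  ρ_sc(-0.499) = 0.159155 · 1.936750 = 0.308243.

Rounded to 5 decimal places: ρ_sc(-0.499) ≈ 0.30824.


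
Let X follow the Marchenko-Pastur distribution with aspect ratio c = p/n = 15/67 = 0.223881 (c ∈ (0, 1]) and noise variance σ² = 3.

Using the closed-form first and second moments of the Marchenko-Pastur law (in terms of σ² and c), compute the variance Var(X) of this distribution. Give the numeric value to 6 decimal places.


Recall the MP moments m_1 = E[X] = σ² and m_2 = E[X²] = σ⁴ (1 + c).
m_1 = E[X] = σ² = 3, so m_1² = 9.
m_2 = E[X²] = σ⁴ (1 + c) = 9 · (1 + 0.223881) = 9 · 1.223881 = 11.014925.
(Note m_2 − m_1² simplifies to c · σ⁴ = 0.223881 · 9.)

Var(X) = m_2 − m_1² = 11.014925 − 9 = 2.014925.


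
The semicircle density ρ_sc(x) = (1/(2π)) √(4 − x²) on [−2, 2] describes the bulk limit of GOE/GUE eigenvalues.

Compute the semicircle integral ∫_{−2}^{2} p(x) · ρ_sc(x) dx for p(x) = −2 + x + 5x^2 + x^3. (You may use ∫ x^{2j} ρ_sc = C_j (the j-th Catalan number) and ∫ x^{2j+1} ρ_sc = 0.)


Write p(x) = Σ a_i x^i, split into monomials and integrate each against ρ_sc separately.
Using ∫ x^{2j} ρ_sc = C_j = (1/(j+1)) C(2j, j) (Catalan numbers) and ∫ x^{2j+1} ρ_sc = 0 (odd monomials vanish by symmetry):
  i = 0 (even): a_0 · C_{0} = -2 · 1 = -2
  i = 1 (odd): ∫ x^1 ρ_sc = 0 (vanishes)
  i = 2 (even): a_2 · C_{1} = 5 · 1 = 5
  i = 3 (odd): ∫ x^3 ρ_sc = 0 (vanishes)

Summing the contributions: ∫_{−2}^{2} p(x) ρ_sc(x) dx = (-2) + 5 = 3.


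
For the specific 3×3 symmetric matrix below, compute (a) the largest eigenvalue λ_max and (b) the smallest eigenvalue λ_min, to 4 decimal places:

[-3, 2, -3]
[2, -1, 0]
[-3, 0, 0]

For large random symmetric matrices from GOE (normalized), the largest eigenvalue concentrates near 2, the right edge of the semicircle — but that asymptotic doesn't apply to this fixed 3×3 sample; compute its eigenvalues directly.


Since M is real symmetric, all three eigenvalues are real; they are the roots of det(λI − M) = λ³ − (tr M) λ² + s λ − det M, where s is the sum of the principal 2×2 minors.
tr M = -3 + (-1) + 0 = -4.
s = ((-3)·(-1) − 2²) + ((-3)·0 − (-3)²) + ((-1)·0 − 0²) = -1 + (-9) + 0 = -10.
det M (expand along row 1) = (-3)·0 − 2·0 + (-3)·(-3) = 9.
Characteristic polynomial: λ³ + 4λ² − 10λ − 9 = 0.
Substitute λ = y + (tr M)/3 = y − 1.333333 to remove the quadratic term: y³ + p·y + q = 0 with p = s − (tr M)²/3 = -15.333333 and q = −2(tr M)³/27 + (tr M)·s/3 − det M = 9.074074.
Three real roots ⇒ use the trigonometric (Viète) form: r = 2√(−p/3) = 4.521553, φ = arccos(3q/(p·r)) = arccos(-0.392644) = 1.974301 rad.
y_k = r·cos(φ/3 − 2πk/3) for k = 0, 1, 2 gives y = 3.577252, 0.606325, -4.183576.
λ_k = y_k − 1.333333 gives λ = 2.2439, -0.7270, -5.5169 (check: the sum is -4.0000 = tr M).

Hence λ_max = 2.2439 and λ_min = -5.5169.


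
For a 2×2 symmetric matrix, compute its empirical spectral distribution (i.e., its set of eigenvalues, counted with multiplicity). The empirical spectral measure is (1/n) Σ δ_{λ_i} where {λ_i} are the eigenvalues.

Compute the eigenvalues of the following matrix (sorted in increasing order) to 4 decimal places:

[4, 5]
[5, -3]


Since M is real symmetric, both eigenvalues are real; they are the roots of det(λI − M) = λ² − (tr M) λ + det M.
tr M = 4 + (-3) = 1.
det M = 4·(-3) − 5² = -12 − 25 = -37.
Characteristic polynomial: λ² − λ − 37 = 0.
Discriminant Δ = (tr M)² − 4·det M = 1 − (-148) = 149; √Δ = 12.206556.
λ = (tr M ± √Δ)/2 = (1 ± 12.206556)/2, giving (tr M − √Δ)/2 = -5.6033 and (tr M + √Δ)/2 = 6.6033.

Eigenvalues sorted in increasing order: [-5.6033, 6.6033].


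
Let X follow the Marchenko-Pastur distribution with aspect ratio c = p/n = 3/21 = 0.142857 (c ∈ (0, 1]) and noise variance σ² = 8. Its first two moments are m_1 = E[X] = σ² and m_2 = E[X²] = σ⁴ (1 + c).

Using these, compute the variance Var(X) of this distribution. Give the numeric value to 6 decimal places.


m_1 = E[X] = σ² = 8, so m_1² = 64.
m_2 = E[X²] = σ⁴ (1 + c) = 64 · (1 + 0.142857) = 64 · 1.142857 = 73.142857.
(Note m_2 − m_1² simplifies to c · σ⁴ = 0.142857 · 64.)

Var(X) = m_2 − m_1² = 73.142857 − 64 = 9.142857.


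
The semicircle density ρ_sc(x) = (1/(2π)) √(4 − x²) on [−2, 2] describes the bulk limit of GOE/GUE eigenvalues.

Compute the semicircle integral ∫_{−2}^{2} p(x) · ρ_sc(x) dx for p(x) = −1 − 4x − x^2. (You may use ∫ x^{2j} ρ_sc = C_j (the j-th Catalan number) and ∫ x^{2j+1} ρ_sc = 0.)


Write p(x) = Σ a_i x^i, split into monomials and integrate each against ρ_sc separately.
Using ∫ x^{2j} ρ_sc = C_j = (1/(j+1)) C(2j, j) (Catalan numbers) and ∫ x^{2j+1} ρ_sc = 0 (odd monomials vanish by symmetry):
  i = 0 (even): a_0 · C_{0} = -1 · 1 = -1
  i = 1 (odd): ∫ x^1 ρ_sc = 0 (vanishes)
  i = 2 (even): a_2 · C_{1} = -1 · 1 = -1

Summing the contributions: ∫_{−2}^{2} p(x) ρ_sc(x) dx = (-1) + (-1) = -2.


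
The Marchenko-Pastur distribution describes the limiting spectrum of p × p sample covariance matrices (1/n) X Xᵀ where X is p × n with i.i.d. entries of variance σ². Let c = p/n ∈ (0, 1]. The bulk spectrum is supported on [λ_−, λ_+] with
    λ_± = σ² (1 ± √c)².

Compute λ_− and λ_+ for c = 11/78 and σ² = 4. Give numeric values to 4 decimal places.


c = 11/78 = 0.141026; √c = 0.375534.
λ_− = σ² (1 − √c)² = 4 · (1 − 0.375534)² = 4 · (0.624466)² = 1.559832.
λ_+ = σ² (1 + √c)² = 4 · (1 + 0.375534)² = 4 · (1.375534)² = 7.568373.

Rounded to 4 decimal places: λ_− ≈ 1.5598, λ_+ ≈ 7.5684.


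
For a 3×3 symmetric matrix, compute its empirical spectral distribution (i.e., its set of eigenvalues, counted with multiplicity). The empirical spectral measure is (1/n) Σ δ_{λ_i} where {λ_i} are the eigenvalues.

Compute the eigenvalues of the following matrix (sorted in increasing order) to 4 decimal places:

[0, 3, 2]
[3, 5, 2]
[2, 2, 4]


Since M is real symmetric, all three eigenvalues are real; they are the roots of det(λI − M) = λ³ − (tr M) λ² + s λ − det M, where s is the sum of the principal 2×2 minors.
tr M = 0 + 5 + 4 = 9.
s = (0·5 − 3²) + (0·4 − 2²) + (5·4 − 2²) = -9 + (-4) + 16 = 3.
det M (expand along row 1) = 0·16 − 3·8 + 2·(-4) = -32.
Characteristic polynomial: λ³ − 9λ² + 3λ + 32 = 0.
Substitute λ = y + (tr M)/3 = y + 3.000000 to remove the quadratic term: y³ + p·y + q = 0 with p = s − (tr M)²/3 = -24.000000 and q = −2(tr M)³/27 + (tr M)·s/3 − det M = -13.000000.
Three real roots ⇒ use the trigonometric (Viète) form: r = 2√(−p/3) = 5.656854, φ = arccos(3q/(p·r)) = arccos(0.287262) = 1.279429 rad.
y_k = r·cos(φ/3 − 2πk/3) for k = 0, 1, 2 gives y = 5.150164, -0.548544, -4.601620.
λ_k = y_k + 3.000000 gives λ = 8.1502, 2.4515, -1.6016 (check: the sum is 9.0000 = tr M).

Eigenvalues sorted in increasing order: [-1.6016, 2.4515, 8.1502].


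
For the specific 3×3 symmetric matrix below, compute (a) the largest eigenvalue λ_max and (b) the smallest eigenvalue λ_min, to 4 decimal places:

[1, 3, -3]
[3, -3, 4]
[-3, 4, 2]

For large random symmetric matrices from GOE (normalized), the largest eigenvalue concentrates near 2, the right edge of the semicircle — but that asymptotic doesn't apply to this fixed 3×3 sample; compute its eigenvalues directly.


Since M is real symmetric, all three eigenvalues are real; they are the roots of det(λI − M) = λ³ − (tr M) λ² + s λ − det M, where s is the sum of the principal 2×2 minors.
tr M = 1 + (-3) + 2 = 0.
s = (1·(-3) − 3²) + (1·2 − (-3)²) + ((-3)·2 − 4²) = -12 + (-7) + (-22) = -41.
det M (expand along row 1) = 1·(-22) − 3·18 + (-3)·3 = -85.
Characteristic polynomial: λ³ − 41λ + 85 = 0.
Substitute λ = y + (tr M)/3 = y + 0.000000 to remove the quadratic term: y³ + p·y + q = 0 with p = s − (tr M)²/3 = -41.000000 and q = −2(tr M)³/27 + (tr M)·s/3 − det M = 85.000000.
Three real roots ⇒ use the trigonometric (Viète) form: r = 2√(−p/3) = 7.393691, φ = arccos(3q/(p·r)) = arccos(-0.841192) = 2.570280 rad.
y_k = r·cos(φ/3 − 2πk/3) for k = 0, 1, 2 gives y = 4.842051, 2.417974, -7.260024.
λ_k = y_k + 0.000000 gives λ = 4.8421, 2.4180, -7.2600 (check: the sum is 0.0000 = tr M).

Hence λ_max = 4.8421 and λ_min = -7.2600.


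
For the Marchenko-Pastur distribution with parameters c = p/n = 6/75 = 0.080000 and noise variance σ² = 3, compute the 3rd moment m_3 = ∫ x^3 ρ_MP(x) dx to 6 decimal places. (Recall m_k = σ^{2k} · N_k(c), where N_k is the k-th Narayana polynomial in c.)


E[X³] = σ⁶ (1 + 3c + c²) (third MP moment). With σ² = 3 (so σ⁶ = 27) and c = 6/75 = 0.080000: E[X³] = 27 · (1 + 3·0.080000 + (0.080000)²) = 27 · 1.246400.

So E[X^3] = 33.652800.


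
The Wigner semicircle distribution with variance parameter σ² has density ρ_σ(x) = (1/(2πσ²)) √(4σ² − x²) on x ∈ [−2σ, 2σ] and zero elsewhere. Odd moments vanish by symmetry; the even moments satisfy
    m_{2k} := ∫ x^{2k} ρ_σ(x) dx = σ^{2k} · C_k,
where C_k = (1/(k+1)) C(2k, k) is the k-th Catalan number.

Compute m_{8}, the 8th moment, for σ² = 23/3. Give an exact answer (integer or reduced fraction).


By the scaled semicircle moment identity, m_{2k} = σ^{2k} · C_k with k = 4.
C_4 = (1/(k+1)) · C(2k, k) = (1/5) · C(8, 4) = (1/5) · 70 = 14.
σ^{2k} = (σ²)^k = (23/3)^4 = 279841/81.

Therefore m_{8} = σ^{8} · C_4 = (279841/81) · 14 = 3917774/81.


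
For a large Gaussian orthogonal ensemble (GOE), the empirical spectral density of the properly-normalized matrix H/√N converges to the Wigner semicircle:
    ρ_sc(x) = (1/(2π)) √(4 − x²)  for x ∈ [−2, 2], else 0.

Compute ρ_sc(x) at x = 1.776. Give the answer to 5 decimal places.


ρ_sc(x) = (1/(2π)) √(4 − x²). With x = 1.776:
  4 − x² = 4 − (1.776)² = 4 − 3.154176 = 0.845824.
  √(4 − x²) = 0.919687.
  1/(2π) = 0.159155.
  ρ_sc(1.776) = 0.159155 · 0.919687 = 0.146373.

Rounded to 5 decimal places: ρ_sc(1.776) ≈ 0.14637.


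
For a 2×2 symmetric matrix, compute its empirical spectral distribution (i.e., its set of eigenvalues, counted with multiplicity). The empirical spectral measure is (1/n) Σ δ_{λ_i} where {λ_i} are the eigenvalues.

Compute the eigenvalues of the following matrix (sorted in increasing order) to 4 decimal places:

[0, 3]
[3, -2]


Since M is real symmetric, both eigenvalues are real; they are the roots of det(λI − M) = λ² − (tr M) λ + det M.
tr M = 0 + (-2) = -2.
det M = 0·(-2) − 3² = 0 − 9 = -9.
Characteristic polynomial: λ² + 2λ − 9 = 0.
Discriminant Δ = (tr M)² − 4·det M = 4 − (-36) = 40; √Δ = 6.324555.
λ = (tr M ± √Δ)/2 = (-2 ± 6.324555)/2, giving (tr M − √Δ)/2 = -4.1623 and (tr M + √Δ)/2 = 2.1623.

Eigenvalues sorted in increasing order: [-4.1623, 2.1623].


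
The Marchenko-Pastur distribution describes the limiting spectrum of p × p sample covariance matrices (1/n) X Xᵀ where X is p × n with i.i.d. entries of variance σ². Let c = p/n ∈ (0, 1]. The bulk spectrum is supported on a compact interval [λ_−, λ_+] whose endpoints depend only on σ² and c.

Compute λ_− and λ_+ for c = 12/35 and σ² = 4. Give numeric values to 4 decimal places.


c = 12/35 = 0.342857; √c = 0.585540.
λ_− = σ² (1 − √c)² = 4 · (1 − 0.585540)² = 4 · (0.414460)² = 0.687108.
λ_+ = σ² (1 + √c)² = 4 · (1 + 0.585540)² = 4 · (1.585540)² = 10.055749.

Rounded to 4 decimal places: λ_− ≈ 0.6871, λ_+ ≈ 10.0557.


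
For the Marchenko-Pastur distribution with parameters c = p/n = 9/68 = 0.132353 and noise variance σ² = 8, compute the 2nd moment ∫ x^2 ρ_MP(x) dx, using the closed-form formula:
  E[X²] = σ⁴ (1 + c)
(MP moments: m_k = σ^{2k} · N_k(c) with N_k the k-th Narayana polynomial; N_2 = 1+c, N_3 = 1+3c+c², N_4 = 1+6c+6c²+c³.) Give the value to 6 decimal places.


E[X²] = σ⁴ (1 + c) (second MP moment). With σ² = 8 (so σ⁴ = 64) and c = 9/68 = 0.132353: E[X²] = 64 · (1 + 0.132353) = 64 · 1.132353.

So E[X^2] = 72.470588.


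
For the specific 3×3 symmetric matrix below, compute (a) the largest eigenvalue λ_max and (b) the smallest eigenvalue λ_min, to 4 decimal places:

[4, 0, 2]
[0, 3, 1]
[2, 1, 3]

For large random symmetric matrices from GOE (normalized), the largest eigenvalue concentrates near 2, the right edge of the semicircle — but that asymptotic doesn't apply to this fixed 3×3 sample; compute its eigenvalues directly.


Since M is real symmetric, all three eigenvalues are real; they are the roots of det(λI − M) = λ³ − (tr M) λ² + s λ − det M, where s is the sum of the principal 2×2 minors.
tr M = 4 + 3 + 3 = 10.
s = (4·3 − 0²) + (4·3 − 2²) + (3·3 − 1²) = 12 + 8 + 8 = 28.
det M (expand along row 1) = 4·8 − 0·(-2) + 2·(-6) = 20.
Characteristic polynomial: λ³ − 10λ² + 28λ − 20 = 0.
Substitute λ = y + (tr M)/3 = y + 3.333333 to remove the quadratic term: y³ + p·y + q = 0 with p = s − (tr M)²/3 = -5.333333 and q = −2(tr M)³/27 + (tr M)·s/3 − det M = -0.740741.
Three real roots ⇒ use the trigonometric (Viète) form: r = 2√(−p/3) = 2.666667, φ = arccos(3q/(p·r)) = arccos(0.156250) = 1.413903 rad.
y_k = r·cos(φ/3 − 2πk/3) for k = 0, 1, 2 gives y = 2.375942, -0.139397, -2.236545.
λ_k = y_k + 3.333333 gives λ = 5.7093, 3.1939, 1.0968 (check: the sum is 10.0000 = tr M).

Hence λ_max = 5.7093 and λ_min = 1.0968.


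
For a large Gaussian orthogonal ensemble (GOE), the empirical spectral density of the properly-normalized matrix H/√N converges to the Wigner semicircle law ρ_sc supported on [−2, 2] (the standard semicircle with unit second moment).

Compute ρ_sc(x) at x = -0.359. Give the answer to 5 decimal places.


ρ_sc(x) = (1/(2π)) √(4 − x²). With x = -0.359:
  4 − x² = 4 − (-0.359)² = 4 − 0.128881 = 3.871119.
  √(4 − x²) = 1.967516.
  1/(2π) = 0.159155.
  ρ_sc(-0.359) = 0.159155 · 1.967516 = 0.313140.

Rounded to 5 decimal places: ρ_sc(-0.359) ≈ 0.31314.


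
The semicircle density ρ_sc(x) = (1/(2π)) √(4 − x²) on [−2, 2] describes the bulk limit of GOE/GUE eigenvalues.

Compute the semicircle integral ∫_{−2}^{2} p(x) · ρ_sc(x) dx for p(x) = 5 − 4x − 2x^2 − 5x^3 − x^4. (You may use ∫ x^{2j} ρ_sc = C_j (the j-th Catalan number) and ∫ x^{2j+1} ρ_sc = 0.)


Write p(x) = Σ a_i x^i, split into monomials and integrate each against ρ_sc separately.
Using ∫ x^{2j} ρ_sc = C_j = (1/(j+1)) C(2j, j) (Catalan numbers) and ∫ x^{2j+1} ρ_sc = 0 (odd monomials vanish by symmetry):
  i = 0 (even): a_0 · C_{0} = 5 · 1 = 5
  i = 1 (odd): ∫ x^1 ρ_sc = 0 (vanishes)
  i = 2 (even): a_2 · C_{1} = -2 · 1 = -2
  i = 3 (odd): ∫ x^3 ρ_sc = 0 (vanishes)
  i = 4 (even): a_4 · C_{2} = -1 · 2 = -2

Summing the contributions: ∫_{−2}^{2} p(x) ρ_sc(x) dx = 5 + (-2) + (-2) = 1.


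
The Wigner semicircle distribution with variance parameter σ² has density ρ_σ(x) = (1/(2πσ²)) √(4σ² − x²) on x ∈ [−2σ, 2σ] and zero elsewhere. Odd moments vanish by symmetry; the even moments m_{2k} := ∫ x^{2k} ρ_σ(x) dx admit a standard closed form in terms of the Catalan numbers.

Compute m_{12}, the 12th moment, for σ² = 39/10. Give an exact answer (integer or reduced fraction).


By the scaled semicircle moment identity, m_{2k} = σ^{2k} · C_k with k = 6.
C_6 = (1/(k+1)) · C(2k, k) = (1/7) · C(12, 6) = (1/7) · 924 = 132.
σ^{2k} = (σ²)^k = (39/10)^6 = 3518743761/1000000.

Therefore m_{12} = σ^{12} · C_6 = (3518743761/1000000) · 132 = 116118544113/250000.


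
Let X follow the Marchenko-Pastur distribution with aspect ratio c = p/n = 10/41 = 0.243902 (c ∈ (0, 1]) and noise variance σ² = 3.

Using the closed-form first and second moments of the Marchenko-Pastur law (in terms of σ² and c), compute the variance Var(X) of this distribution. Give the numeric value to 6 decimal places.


Recall the MP moments m_1 = E[X] = σ² and m_2 = E[X²] = σ⁴ (1 + c).
m_1 = E[X] = σ² = 3, so m_1² = 9.
m_2 = E[X²] = σ⁴ (1 + c) = 9 · (1 + 0.243902) = 9 · 1.243902 = 11.195122.
(Note m_2 − m_1² simplifies to c · σ⁴ = 0.243902 · 9.)

Var(X) = m_2 − m_1² = 11.195122 − 9 = 2.195122.


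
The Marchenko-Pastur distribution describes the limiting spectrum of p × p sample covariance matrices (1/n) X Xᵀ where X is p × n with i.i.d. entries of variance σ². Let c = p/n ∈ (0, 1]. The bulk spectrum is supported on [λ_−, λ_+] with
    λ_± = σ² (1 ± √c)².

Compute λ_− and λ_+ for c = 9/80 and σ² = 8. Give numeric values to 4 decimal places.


c = 9/80 = 0.112500; √c = 0.335410.
λ_− = σ² (1 − √c)² = 8 · (1 − 0.335410)² = 8 · (0.664590)² = 3.533437.
λ_+ = σ² (1 + √c)² = 8 · (1 + 0.335410)² = 8 · (1.335410)² = 14.266563.

Rounded to 4 decimal places: λ_− ≈ 3.5334, λ_+ ≈ 14.2666.


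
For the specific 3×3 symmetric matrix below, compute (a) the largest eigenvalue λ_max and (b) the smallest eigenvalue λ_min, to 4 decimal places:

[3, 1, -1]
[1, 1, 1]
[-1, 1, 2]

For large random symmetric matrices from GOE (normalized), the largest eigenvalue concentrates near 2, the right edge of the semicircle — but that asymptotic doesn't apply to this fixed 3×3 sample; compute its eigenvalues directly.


Since M is real symmetric, all three eigenvalues are real; they are the roots of det(λI − M) = λ³ − (tr M) λ² + s λ − det M, where s is the sum of the principal 2×2 minors.
tr M = 3 + 1 + 2 = 6.
s = (3·1 − 1²) + (3·2 − (-1)²) + (1·2 − 1²) = 2 + 5 + 1 = 8.
det M (expand along row 1) = 3·1 − 1·3 + (-1)·2 = -2.
Characteristic polynomial: λ³ − 6λ² + 8λ + 2 = 0.
Substitute λ = y + (tr M)/3 = y + 2.000000 to remove the quadratic term: y³ + p·y + q = 0 with p = s − (tr M)²/3 = -4.000000 and q = −2(tr M)³/27 + (tr M)·s/3 − det M = 2.000000.
Three real roots ⇒ use the trigonometric (Viète) form: r = 2√(−p/3) = 2.309401, φ = arccos(3q/(p·r)) = arccos(-0.649519) = 2.277748 rad.
y_k = r·cos(φ/3 − 2πk/3) for k = 0, 1, 2 gives y = 1.675131, 0.539189, -2.214320.
λ_k = y_k + 2.000000 gives λ = 3.6751, 2.5392, -0.2143 (check: the sum is 6.0000 = tr M).

Hence λ_max = 3.6751 and λ_min = -0.2143.


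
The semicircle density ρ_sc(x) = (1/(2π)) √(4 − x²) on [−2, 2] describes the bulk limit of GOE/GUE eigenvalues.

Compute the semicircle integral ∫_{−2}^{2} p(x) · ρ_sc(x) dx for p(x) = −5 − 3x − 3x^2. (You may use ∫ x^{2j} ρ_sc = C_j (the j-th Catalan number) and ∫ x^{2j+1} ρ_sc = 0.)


Write p(x) = Σ a_i x^i, split into monomials and integrate each against ρ_sc separately.
Using ∫ x^{2j} ρ_sc = C_j = (1/(j+1)) C(2j, j) (Catalan numbers) and ∫ x^{2j+1} ρ_sc = 0 (odd monomials vanish by symmetry):
  i = 0 (even): a_0 · C_{0} = -5 · 1 = -5
  i = 1 (odd): ∫ x^1 ρ_sc = 0 (vanishes)
  i = 2 (even): a_2 · C_{1} = -3 · 1 = -3

Summing the contributions: ∫_{−2}^{2} p(x) ρ_sc(x) dx = (-5) + (-3) = -8.


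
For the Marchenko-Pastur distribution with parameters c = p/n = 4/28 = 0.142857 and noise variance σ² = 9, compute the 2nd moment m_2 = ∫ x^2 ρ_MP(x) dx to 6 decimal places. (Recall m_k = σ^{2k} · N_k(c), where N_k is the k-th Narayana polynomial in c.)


E[X²] = σ⁴ (1 + c) (second MP moment). With σ² = 9 (so σ⁴ = 81) and c = 4/28 = 0.142857: E[X²] = 81 · (1 + 0.142857) = 81 · 1.142857.

So E[X^2] = 92.571429.


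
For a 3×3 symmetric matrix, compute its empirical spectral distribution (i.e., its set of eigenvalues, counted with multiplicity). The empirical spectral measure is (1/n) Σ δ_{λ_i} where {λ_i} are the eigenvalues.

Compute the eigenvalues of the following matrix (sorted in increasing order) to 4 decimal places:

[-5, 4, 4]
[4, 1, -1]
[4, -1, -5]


Since M is real symmetric, all three eigenvalues are real; they are the roots of det(λI − M) = λ³ − (tr M) λ² + s λ − det M, where s is the sum of the principal 2×2 minors.
tr M = -5 + 1 + (-5) = -9.
s = ((-5)·1 − 4²) + ((-5)·(-5) − 4²) + (1·(-5) − (-1)²) = -21 + 9 + (-6) = -18.
det M (expand along row 1) = (-5)·(-6) − 4·(-16) + 4·(-8) = 62.
Characteristic polynomial: λ³ + 9λ² − 18λ − 62 = 0.
Substitute λ = y + (tr M)/3 = y − 3.000000 to remove the quadratic term: y³ + p·y + q = 0 with p = s − (tr M)²/3 = -45.000000 and q = −2(tr M)³/27 + (tr M)·s/3 − det M = 46.000000.
Three real roots ⇒ use the trigonometric (Viète) form: r = 2√(−p/3) = 7.745967, φ = arccos(3q/(p·r)) = arccos(-0.395905) = 1.977849 rad.
y_k = r·cos(φ/3 − 2πk/3) for k = 0, 1, 2 gives y = 6.122656, 1.047785, -7.170441.
λ_k = y_k − 3.000000 gives λ = 3.1227, -1.9522, -10.1704 (check: the sum is -9.0000 = tr M).

Eigenvalues sorted in increasing order: [-10.1704, -1.9522, 3.1227].


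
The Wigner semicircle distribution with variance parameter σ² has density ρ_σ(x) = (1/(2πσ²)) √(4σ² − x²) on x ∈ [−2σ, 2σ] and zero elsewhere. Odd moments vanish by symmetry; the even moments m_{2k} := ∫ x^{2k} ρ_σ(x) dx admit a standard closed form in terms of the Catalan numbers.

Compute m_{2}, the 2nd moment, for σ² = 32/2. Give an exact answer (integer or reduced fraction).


By the scaled semicircle moment identity, m_{2k} = σ^{2k} · C_k with k = 1.
C_1 = (1/(k+1)) · C(2k, k) = (1/2) · C(2, 1) = (1/2) · 2 = 1.
σ^{2k} = (σ²)^k = (32/2)^1 = 16.

Therefore m_{2} = σ^{2} · C_1 = 16 · 1 = 16.


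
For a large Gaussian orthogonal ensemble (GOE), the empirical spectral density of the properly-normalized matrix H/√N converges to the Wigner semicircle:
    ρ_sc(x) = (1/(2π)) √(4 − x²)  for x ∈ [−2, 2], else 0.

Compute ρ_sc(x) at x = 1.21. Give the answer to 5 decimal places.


ρ_sc(x) = (1/(2π)) √(4 − x²). With x = 1.21:
  4 − x² = 4 − (1.21)² = 4 − 1.464100 = 2.535900.
  √(4 − x²) = 1.592451.
  1/(2π) = 0.159155.
  ρ_sc(1.21) = 0.159155 · 1.592451 = 0.253446.

Rounded to 5 decimal places: ρ_sc(1.21) ≈ 0.25345.


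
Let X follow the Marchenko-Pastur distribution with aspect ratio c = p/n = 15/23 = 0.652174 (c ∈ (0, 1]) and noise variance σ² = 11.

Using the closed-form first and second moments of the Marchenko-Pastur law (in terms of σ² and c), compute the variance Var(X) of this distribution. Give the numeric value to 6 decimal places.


Recall the MP moments m_1 = E[X] = σ² and m_2 = E[X²] = σ⁴ (1 + c).
m_1 = E[X] = σ² = 11, so m_1² = 121.
m_2 = E[X²] = σ⁴ (1 + c) = 121 · (1 + 0.652174) = 121 · 1.652174 = 199.913043.
(Note m_2 − m_1² simplifies to c · σ⁴ = 0.652174 · 121.)

Var(X) = m_2 − m_1² = 199.913043 − 121 = 78.913043.


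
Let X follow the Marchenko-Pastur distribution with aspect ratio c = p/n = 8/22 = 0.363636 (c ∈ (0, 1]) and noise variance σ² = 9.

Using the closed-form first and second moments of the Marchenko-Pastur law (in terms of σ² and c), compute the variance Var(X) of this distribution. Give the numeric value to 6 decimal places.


Recall the MP moments m_1 = E[X] = σ² and m_2 = E[X²] = σ⁴ (1 + c).
m_1 = E[X] = σ² = 9, so m_1² = 81.
m_2 = E[X²] = σ⁴ (1 + c) = 81 · (1 + 0.363636) = 81 · 1.363636 = 110.454545.
(Note m_2 − m_1² simplifies to c · σ⁴ = 0.363636 · 81.)

Var(X) = m_2 − m_1² = 110.454545 − 81 = 29.454545.


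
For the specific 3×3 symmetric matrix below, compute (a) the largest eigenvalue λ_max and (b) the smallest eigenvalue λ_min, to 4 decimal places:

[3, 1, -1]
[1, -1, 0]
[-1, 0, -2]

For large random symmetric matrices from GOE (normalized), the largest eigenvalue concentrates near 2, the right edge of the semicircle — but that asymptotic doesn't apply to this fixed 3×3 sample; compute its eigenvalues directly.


Since M is real symmetric, all three eigenvalues are real; they are the roots of det(λI − M) = λ³ − (tr M) λ² + s λ − det M, where s is the sum of the principal 2×2 minors.
tr M = 3 + (-1) + (-2) = 0.
s = (3·(-1) − 1²) + (3·(-2) − (-1)²) + ((-1)·(-2) − 0²) = -4 + (-7) + 2 = -9.
det M (expand along row 1) = 3·2 − 1·(-2) + (-1)·(-1) = 9.
Characteristic polynomial: λ³ − 9λ − 9 = 0.
Substitute λ = y + (tr M)/3 = y + 0.000000 to remove the quadratic term: y³ + p·y + q = 0 with p = s − (tr M)²/3 = -9.000000 and q = −2(tr M)³/27 + (tr M)·s/3 − det M = -9.000000.
Three real roots ⇒ use the trigonometric (Viète) form: r = 2√(−p/3) = 3.464102, φ = arccos(3q/(p·r)) = arccos(0.866025) = 0.523599 rad.
y_k = r·cos(φ/3 − 2πk/3) for k = 0, 1, 2 gives y = 3.411474, -1.184793, -2.226682.
λ_k = y_k + 0.000000 gives λ = 3.4115, -1.1848, -2.2267 (check: the sum is 0.0000 = tr M).

Hence λ_max = 3.4115 and λ_min = -2.2267.


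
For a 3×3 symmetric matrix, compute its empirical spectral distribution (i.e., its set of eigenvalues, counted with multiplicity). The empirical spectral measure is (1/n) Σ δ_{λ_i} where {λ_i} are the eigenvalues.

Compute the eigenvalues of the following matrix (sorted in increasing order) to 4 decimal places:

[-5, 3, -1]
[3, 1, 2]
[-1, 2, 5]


Since M is real symmetric, all three eigenvalues are real; they are the roots of det(λI − M) = λ³ − (tr M) λ² + s λ − det M, where s is the sum of the principal 2×2 minors.
tr M = -5 + 1 + 5 = 1.
s = ((-5)·1 − 3²) + ((-5)·5 − (-1)²) + (1·5 − 2²) = -14 + (-26) + 1 = -39.
det M (expand along row 1) = (-5)·1 − 3·17 + (-1)·7 = -63.
Characteristic polynomial: λ³ − λ² − 39λ + 63 = 0.
Substitute λ = y + (tr M)/3 = y + 0.333333 to remove the quadratic term: y³ + p·y + q = 0 with p = s − (tr M)²/3 = -39.333333 and q = −2(tr M)³/27 + (tr M)·s/3 − det M = 49.925926.
Three real roots ⇒ use the trigonometric (Viète) form: r = 2√(−p/3) = 7.241854, φ = arccos(3q/(p·r)) = arccos(-0.525820) = 2.124475 rad.
y_k = r·cos(φ/3 − 2πk/3) for k = 0, 1, 2 gives y = 5.500630, 1.328978, -6.829608.
λ_k = y_k + 0.333333 gives λ = 5.8340, 1.6623, -6.4963 (check: the sum is 1.0000 = tr M).

Eigenvalues sorted in increasing order: [-6.4963, 1.6623, 5.8340].


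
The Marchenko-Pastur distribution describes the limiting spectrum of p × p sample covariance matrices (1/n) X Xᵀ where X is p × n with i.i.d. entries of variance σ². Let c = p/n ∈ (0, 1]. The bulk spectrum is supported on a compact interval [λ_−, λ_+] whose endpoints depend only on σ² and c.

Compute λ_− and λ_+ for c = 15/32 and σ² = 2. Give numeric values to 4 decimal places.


c = 15/32 = 0.468750; √c = 0.684653.
λ_− = σ² (1 − √c)² = 2 · (1 − 0.684653)² = 2 · (0.315347)² = 0.198887.
λ_+ = σ² (1 + √c)² = 2 · (1 + 0.684653)² = 2 · (1.684653)² = 5.676113.

Rounded to 4 decimal places: λ_− ≈ 0.1989, λ_+ ≈ 5.6761.


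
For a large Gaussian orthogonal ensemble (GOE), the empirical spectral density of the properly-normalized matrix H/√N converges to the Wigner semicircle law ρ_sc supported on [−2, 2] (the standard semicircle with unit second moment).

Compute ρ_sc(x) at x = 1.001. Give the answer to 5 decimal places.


ρ_sc(x) = (1/(2π)) √(4 − x²). With x = 1.001:
  4 − x² = 4 − (1.001)² = 4 − 1.002001 = 2.997999.
  √(4 − x²) = 1.731473.
  1/(2π) = 0.159155.
  ρ_sc(1.001) = 0.159155 · 1.731473 = 0.275572.

Rounded to 5 decimal places: ρ_sc(1.001) ≈ 0.27557.


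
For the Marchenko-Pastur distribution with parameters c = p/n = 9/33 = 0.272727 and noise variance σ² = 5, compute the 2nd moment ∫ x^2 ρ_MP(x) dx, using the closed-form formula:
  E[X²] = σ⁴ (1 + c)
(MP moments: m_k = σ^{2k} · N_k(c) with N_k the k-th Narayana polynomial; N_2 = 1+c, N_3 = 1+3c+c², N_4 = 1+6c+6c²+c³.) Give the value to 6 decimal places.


E[X²] = σ⁴ (1 + c) (second MP moment). With σ² = 5 (so σ⁴ = 25) and c = 9/33 = 0.272727: E[X²] = 25 · (1 + 0.272727) = 25 · 1.272727.

So E[X^2] = 31.818182.


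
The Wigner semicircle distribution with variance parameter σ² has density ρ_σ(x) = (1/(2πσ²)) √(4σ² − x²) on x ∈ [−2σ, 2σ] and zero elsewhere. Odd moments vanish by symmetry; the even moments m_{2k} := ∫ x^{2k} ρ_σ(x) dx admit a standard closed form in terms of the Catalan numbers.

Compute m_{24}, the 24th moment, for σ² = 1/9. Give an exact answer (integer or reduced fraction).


By the scaled semicircle moment identity, m_{2k} = σ^{2k} · C_k with k = 12.
C_12 = (1/(k+1)) · C(2k, k) = (1/13) · C(24, 12) = (1/13) · 2704156 = 208012.
σ^{2k} = (σ²)^k = (1/9)^12 = 1/282429536481.

Therefore m_{24} = σ^{24} · C_12 = (1/282429536481) · 208012 = 208012/282429536481.


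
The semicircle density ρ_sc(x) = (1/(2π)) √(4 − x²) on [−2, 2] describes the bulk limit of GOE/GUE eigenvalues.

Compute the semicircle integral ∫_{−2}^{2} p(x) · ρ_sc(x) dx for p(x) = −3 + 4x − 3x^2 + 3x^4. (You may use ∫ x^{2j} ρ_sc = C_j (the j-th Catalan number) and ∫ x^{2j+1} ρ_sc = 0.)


Write p(x) = Σ a_i x^i, split into monomials and integrate each against ρ_sc separately.
Using ∫ x^{2j} ρ_sc = C_j = (1/(j+1)) C(2j, j) (Catalan numbers) and ∫ x^{2j+1} ρ_sc = 0 (odd monomials vanish by symmetry):
  i = 0 (even): a_0 · C_{0} = -3 · 1 = -3
  i = 1 (odd): ∫ x^1 ρ_sc = 0 (vanishes)
  i = 2 (even): a_2 · C_{1} = -3 · 1 = -3
  i = 4 (even): a_4 · C_{2} = 3 · 2 = 6

Summing the contributions: ∫_{−2}^{2} p(x) ρ_sc(x) dx = (-3) + (-3) + 6 = 0.


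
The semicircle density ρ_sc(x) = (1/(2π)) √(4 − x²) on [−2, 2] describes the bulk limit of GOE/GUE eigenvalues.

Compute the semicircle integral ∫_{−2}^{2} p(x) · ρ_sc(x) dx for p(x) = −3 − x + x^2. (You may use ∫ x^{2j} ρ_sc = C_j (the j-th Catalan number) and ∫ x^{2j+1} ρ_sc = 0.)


Write p(x) = Σ a_i x^i, split into monomials and integrate each against ρ_sc separately.
Using ∫ x^{2j} ρ_sc = C_j = (1/(j+1)) C(2j, j) (Catalan numbers) and ∫ x^{2j+1} ρ_sc = 0 (odd monomials vanish by symmetry):
  i = 0 (even): a_0 · C_{0} = -3 · 1 = -3
  i = 1 (odd): ∫ x^1 ρ_sc = 0 (vanishes)
  i = 2 (even): a_2 · C_{1} = 1 · 1 = 1

Summing the contributions: ∫_{−2}^{2} p(x) ρ_sc(x) dx = (-3) + 1 = -2.


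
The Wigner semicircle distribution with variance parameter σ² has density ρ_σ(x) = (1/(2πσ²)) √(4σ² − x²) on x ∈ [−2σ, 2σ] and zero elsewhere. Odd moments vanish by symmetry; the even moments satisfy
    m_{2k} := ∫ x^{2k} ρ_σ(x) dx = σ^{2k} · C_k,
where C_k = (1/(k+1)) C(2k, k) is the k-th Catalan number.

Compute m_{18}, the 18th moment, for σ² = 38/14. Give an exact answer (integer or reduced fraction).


By the scaled semicircle moment identity, m_{2k} = σ^{2k} · C_k with k = 9.
C_9 = (1/(k+1)) · C(2k, k) = (1/10) · C(18, 9) = (1/10) · 48620 = 4862.
σ^{2k} = (σ²)^k = (38/14)^9 = 322687697779/40353607.

Therefore m_{18} = σ^{18} · C_9 = (322687697779/40353607) · 4862 = 1568907586601498/40353607.


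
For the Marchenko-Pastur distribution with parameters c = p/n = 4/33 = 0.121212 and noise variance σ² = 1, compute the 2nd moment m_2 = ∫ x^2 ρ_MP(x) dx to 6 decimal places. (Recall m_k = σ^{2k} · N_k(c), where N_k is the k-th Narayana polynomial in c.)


E[X²] = σ⁴ (1 + c) (second MP moment). With σ² = 1 (so σ⁴ = 1) and c = 4/33 = 0.121212: E[X²] = 1 · (1 + 0.121212) = 1 · 1.121212.

So E[X^2] = 1.121212.


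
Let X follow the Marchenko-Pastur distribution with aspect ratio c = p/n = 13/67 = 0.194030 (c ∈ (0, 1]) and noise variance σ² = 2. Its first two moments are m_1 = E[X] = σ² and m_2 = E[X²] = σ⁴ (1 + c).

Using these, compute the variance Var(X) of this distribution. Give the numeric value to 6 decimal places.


m_1 = E[X] = σ² = 2, so m_1² = 4.
m_2 = E[X²] = σ⁴ (1 + c) = 4 · (1 + 0.194030) = 4 · 1.194030 = 4.776119.
(Note m_2 − m_1² simplifies to c · σ⁴ = 0.194030 · 4.)

Var(X) = m_2 − m_1² = 4.776119 − 4 = 0.776119.


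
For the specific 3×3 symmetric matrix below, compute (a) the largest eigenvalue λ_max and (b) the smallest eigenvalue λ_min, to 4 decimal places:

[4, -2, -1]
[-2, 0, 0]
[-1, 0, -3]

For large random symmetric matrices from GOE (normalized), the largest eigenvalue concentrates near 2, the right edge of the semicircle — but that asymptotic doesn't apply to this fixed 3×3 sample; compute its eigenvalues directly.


Since M is real symmetric, all three eigenvalues are real; they are the roots of det(λI − M) = λ³ − (tr M) λ² + s λ − det M, where s is the sum of the principal 2×2 minors.
tr M = 4 + 0 + (-3) = 1.
s = (4·0 − (-2)²) + (4·(-3) − (-1)²) + (0·(-3) − 0²) = -4 + (-13) + 0 = -17.
det M (expand along row 1) = 4·0 − (-2)·6 + (-1)·0 = 12.
Characteristic polynomial: λ³ − λ² − 17λ − 12 = 0.
Substitute λ = y + (tr M)/3 = y + 0.333333 to remove the quadratic term: y³ + p·y + q = 0 with p = s − (tr M)²/3 = -17.333333 and q = −2(tr M)³/27 + (tr M)·s/3 − det M = -17.740741.
Three real roots ⇒ use the trigonometric (Viète) form: r = 2√(−p/3) = 4.807402, φ = arccos(3q/(p·r)) = arccos(0.638705) = 0.877982 rad.
y_k = r·cos(φ/3 − 2πk/3) for k = 0, 1, 2 gives y = 4.602989, -1.100370, -3.502619.
λ_k = y_k + 0.333333 gives λ = 4.9363, -0.7670, -3.1693 (check: the sum is 1.0000 = tr M).

Hence λ_max = 4.9363 and λ_min = -3.1693.


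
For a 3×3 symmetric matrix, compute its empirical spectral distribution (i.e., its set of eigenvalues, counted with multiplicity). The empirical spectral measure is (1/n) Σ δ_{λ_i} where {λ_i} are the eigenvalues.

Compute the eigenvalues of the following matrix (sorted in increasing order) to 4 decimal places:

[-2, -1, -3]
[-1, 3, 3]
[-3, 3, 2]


Since M is real symmetric, all three eigenvalues are real; they are the roots of det(λI − M) = λ³ − (tr M) λ² + s λ − det M, where s is the sum of the principal 2×2 minors.
tr M = -2 + 3 + 2 = 3.
s = ((-2)·3 − (-1)²) + ((-2)·2 − (-3)²) + (3·2 − 3²) = -7 + (-13) + (-3) = -23.
det M (expand along row 1) = (-2)·(-3) − (-1)·7 + (-3)·6 = -5.
Characteristic polynomial: λ³ − 3λ² − 23λ + 5 = 0.
Substitute λ = y + (tr M)/3 = y + 1.000000 to remove the quadratic term: y³ + p·y + q = 0 with p = s − (tr M)²/3 = -26.000000 and q = −2(tr M)³/27 + (tr M)·s/3 − det M = -20.000000.
Three real roots ⇒ use the trigonometric (Viète) form: r = 2√(−p/3) = 5.887841, φ = arccos(3q/(p·r)) = arccos(0.391942) = 1.168055 rad.
y_k = r·cos(φ/3 − 2πk/3) for k = 0, 1, 2 gives y = 5.447167, -0.788054, -4.659113.
λ_k = y_k + 1.000000 gives λ = 6.4472, 0.2119, -3.6591 (check: the sum is 3.0000 = tr M).

Eigenvalues sorted in increasing order: [-3.6591, 0.2119, 6.4472].
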